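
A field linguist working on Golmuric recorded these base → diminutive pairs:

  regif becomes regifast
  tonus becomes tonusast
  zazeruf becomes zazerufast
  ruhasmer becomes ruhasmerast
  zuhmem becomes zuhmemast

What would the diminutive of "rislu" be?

risluast

Every pair shown (regif → regifast, tonus → tonusast, zazeruf → zazerufast, …) follows the same rule: add -ast.
So rislu → risluast.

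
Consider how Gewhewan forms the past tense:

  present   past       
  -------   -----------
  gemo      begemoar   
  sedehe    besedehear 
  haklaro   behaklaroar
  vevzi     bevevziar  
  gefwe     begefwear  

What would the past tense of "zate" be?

bezatear

Every pair shown (gemo → begemoar, sedehe → besedehear, haklaro → behaklaroar, …) follows the same rule: add be- … -ar around the stem.
So zate → bezatear.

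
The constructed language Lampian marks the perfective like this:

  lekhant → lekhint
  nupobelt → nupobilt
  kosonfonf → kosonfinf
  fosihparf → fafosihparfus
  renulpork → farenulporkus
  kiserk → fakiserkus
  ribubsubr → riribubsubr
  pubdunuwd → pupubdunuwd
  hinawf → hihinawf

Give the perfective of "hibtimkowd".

"hibtimkowd" has second-to-last letter 'w'. The stems whose second-to-last letter is 'w' (pubdunuwd → pupubdunuwd, hinawf → hihinawf) repeat the first consonant+vowel as a prefix.
So hibtimkowd → hihibtimkowd.

hihibtimkowd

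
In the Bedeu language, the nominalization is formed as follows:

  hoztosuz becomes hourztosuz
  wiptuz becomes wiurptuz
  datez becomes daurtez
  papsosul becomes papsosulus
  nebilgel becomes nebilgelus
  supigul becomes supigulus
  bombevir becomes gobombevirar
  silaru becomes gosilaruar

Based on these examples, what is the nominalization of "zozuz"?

zourzuz

hoztosuz and papsosul both have last vowel 'u' yet inflect differently (hourztosuz, papsosulus), so the last vowel is not what conditions the rule; the final letter is.
"zozuz" ends in -z. The stems ending in -z (hoztosuz → hourztosuz, wiptuz → wiurptuz, datez → daurtez) insert -ur- after the first vowel.
The other patterns: stems ending in -l add -us; stems ending in -r or -u add go- … -ar around the stem.
So zozuz → zourzuz.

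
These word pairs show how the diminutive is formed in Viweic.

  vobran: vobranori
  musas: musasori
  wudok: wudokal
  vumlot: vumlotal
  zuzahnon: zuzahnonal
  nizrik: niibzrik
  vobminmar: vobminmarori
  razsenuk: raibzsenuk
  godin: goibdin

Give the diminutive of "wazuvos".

vobran and zuzahnon both end in -n yet inflect differently (vobranori, zuzahnonal), so the final letter is not what conditions the rule; the last vowel is.
"wazuvos" has last vowel 'o'. The stems whose last vowel is 'o' (wudok → wudokal, zuzahnon → zuzahnonal, vumlot → vumlotal) add -al.
So wazuvos → wazuvosal.

wazuvosal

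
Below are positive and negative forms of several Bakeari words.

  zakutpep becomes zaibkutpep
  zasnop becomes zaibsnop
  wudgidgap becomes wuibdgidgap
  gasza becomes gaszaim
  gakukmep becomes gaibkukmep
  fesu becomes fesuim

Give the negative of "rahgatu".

rahgatuim

wudgidgap and gasza both have last vowel 'a' yet inflect differently (wuibdgidgap, gaszaim), so the last vowel is not what conditions the rule; the final letter is.
"rahgatu" ends in -u. The one such stem in the data (fesu → fesuim) adds -im, so the same rule applies.
So rahgatu → rahgatuim.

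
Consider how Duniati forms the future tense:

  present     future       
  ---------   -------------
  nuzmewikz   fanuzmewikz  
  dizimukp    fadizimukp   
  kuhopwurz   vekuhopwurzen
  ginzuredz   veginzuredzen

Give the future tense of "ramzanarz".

"ramzanarz" has second-to-last letter 'r'. The one such stem in the data (kuhopwurz → vekuhopwurzen) adds ve- … -en around the stem, so the same rule applies.
The other pattern: stems whose second-to-last letter is 'k' add the prefix fa-.
So ramzanarz → veramzanarzen.

veramzanarzen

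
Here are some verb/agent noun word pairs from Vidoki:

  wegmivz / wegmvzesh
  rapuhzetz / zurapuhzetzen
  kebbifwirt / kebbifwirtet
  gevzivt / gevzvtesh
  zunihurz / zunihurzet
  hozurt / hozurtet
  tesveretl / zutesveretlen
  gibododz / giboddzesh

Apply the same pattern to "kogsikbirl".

"kogsikbirl" has second-to-last letter 'r'. The stems whose second-to-last letter is 'r' (kebbifwirt → kebbifwirtet, hozurt → hozurtet, zunihurz → zunihurzet) add -et.
So kogsikbirl → kogsikbirlet.

kogsikbirlet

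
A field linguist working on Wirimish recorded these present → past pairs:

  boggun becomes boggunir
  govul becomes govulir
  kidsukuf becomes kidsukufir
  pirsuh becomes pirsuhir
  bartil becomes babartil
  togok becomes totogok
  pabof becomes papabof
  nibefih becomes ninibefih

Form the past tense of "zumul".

govul and bartil both end in -l yet inflect differently (govulir, babartil), so the final letter is not what conditions the rule; the last vowel is.
"zumul" has last vowel 'u'. The stems whose last vowel is 'u' (boggun → boggunir, govul → govulir, kidsukuf → kidsukufir) add -ir.
The other pattern: stems whose last vowel is 'i' or 'o' repeat the first consonant+vowel as a prefix.
So zumul → zumulir.

zumulir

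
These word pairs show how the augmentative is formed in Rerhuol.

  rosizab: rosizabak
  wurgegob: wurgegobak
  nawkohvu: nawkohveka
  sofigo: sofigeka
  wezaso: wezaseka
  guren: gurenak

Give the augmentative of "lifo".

wurgegob and sofigo both have last vowel 'o' yet inflect differently (wurgegobak, sofigeka), so the last vowel is not what conditions the rule; whether the stem ends in a vowel or a consonant is.
"lifo" ends in a vowel. The stems ending in a vowel (nawkohvu → nawkohveka, sofigo → sofigeka, wezaso → wezaseka) drop the final letter and add -eka.
The other pattern: stems ending in a consonant add -ak.
So lifo → lifeka.

lifeka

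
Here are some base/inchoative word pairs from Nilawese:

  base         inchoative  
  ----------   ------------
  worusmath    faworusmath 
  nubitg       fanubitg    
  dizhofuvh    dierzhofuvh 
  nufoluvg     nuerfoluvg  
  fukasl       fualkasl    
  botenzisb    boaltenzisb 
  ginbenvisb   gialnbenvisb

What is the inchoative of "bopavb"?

"bopavb" has second-to-last letter 'v'. The stems whose second-to-last letter is 'v' (dizhofuvh → dierzhofuvh, nufoluvg → nuerfoluvg) insert -er- after the first vowel.
So bopavb → boerpavb.

boerpavb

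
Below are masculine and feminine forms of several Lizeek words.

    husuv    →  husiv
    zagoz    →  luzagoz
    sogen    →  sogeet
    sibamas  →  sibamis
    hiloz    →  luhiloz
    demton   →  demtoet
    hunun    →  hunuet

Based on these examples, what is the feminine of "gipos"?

zagoz and demton both have last vowel 'o' yet inflect differently (luzagoz, demtoet), so the last vowel is not what conditions the rule; the final letter is.
"gipos" ends in -s. The one such stem in the data (sibamas → sibamis) changes the last vowel to 'i' (as does husuv), so the same rule applies.
The other patterns: stems ending in -z add the prefix lu-; stems ending in -n drop the final letter and add -et.
So gipos → gipis.

gipis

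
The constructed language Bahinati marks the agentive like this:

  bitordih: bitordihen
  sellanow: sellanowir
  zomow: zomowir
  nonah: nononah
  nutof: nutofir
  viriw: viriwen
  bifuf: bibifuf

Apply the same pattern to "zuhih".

viriw and zomow both end in -w yet inflect differently (viriwen, zomowir), so the final letter is not what conditions the rule; the last vowel is.
"zuhih" has last vowel 'i'. The stems whose last vowel is 'i' (viriw → viriwen, bitordih → bitordihen) add -en.
So zuhih → zuhihen.

zuhihen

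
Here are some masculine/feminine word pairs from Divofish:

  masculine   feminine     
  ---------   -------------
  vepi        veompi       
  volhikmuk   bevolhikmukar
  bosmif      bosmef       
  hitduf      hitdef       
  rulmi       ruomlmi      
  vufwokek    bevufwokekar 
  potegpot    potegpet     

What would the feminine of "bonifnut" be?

bonifnet

"bonifnut" ends in -t. The one such stem in the data (potegpot → potegpet) changes the last vowel to 'e' (as do bosmif, hitduf), so the same rule applies.
So bonifnut → bonifnet.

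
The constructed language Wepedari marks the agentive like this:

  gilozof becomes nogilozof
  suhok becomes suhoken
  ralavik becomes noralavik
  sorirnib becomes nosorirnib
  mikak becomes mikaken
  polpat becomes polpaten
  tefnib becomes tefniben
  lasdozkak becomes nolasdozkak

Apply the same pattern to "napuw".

napuwen

"napuw" has 2 vowels. The stems with 2 vowels (suhok → suhoken, mikak → mikaken, polpat → polpaten) add -en.
The other pattern: stems with 3 vowels add the prefix no-.
So napuw → napuwen.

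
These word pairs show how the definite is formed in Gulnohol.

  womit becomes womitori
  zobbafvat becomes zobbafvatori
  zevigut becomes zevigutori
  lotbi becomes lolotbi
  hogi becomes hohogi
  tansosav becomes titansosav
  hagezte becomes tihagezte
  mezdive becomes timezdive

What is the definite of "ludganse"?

"ludganse" ends in -e. The stems ending in -e (hagezte → tihagezte, mezdive → timezdive) add the prefix ti-.
The other patterns: stems ending in -t add -ori; stems ending in -i repeat the first consonant+vowel as a prefix.
So ludganse → tiludganse.

tiludganse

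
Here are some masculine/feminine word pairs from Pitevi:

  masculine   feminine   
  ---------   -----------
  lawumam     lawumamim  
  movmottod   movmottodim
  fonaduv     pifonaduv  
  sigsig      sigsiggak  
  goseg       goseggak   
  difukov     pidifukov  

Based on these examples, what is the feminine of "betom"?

betomim

difukov and movmottod both have last vowel 'o' yet inflect differently (pidifukov, movmottodim), so the last vowel is not what conditions the rule; the final letter is.
"betom" ends in -m. The one such stem in the data (lawumam → lawumamim) adds -im, so the same rule applies.
So betom → betomim.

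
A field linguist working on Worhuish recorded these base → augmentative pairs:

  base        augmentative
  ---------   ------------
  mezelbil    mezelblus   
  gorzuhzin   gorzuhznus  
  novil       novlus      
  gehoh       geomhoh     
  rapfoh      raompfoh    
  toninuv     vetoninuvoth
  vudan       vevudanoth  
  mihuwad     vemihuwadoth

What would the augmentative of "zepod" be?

gorzuhzin and vudan both end in -n yet inflect differently (gorzuhznus, vevudanoth), so the final letter is not what conditions the rule; the last vowel is.
"zepod" has last vowel 'o'. The stems whose last vowel is 'o' (gehoh → geomhoh, rapfoh → raompfoh) insert -om- after the first vowel.
The other patterns: stems whose last vowel is 'i' delete the last vowel and add -us; stems whose last vowel is 'a' or 'u' add ve- … -oth around the stem.
So zepod → zeompod.

zeompod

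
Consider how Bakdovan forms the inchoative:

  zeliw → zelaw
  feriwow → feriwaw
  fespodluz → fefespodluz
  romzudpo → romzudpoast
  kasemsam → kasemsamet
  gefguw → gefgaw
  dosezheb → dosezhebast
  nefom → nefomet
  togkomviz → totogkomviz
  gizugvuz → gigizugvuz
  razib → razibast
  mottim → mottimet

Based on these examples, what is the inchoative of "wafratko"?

mottim and togkomviz both have last vowel 'i' yet inflect differently (mottimet, totogkomviz), so the last vowel is not what conditions the rule; the final letter is.
"wafratko" ends in -o. The one such stem in the data (romzudpo → romzudpoast) adds -ast, so the same rule applies.
So wafratko → wafratkoast.

wafratkoast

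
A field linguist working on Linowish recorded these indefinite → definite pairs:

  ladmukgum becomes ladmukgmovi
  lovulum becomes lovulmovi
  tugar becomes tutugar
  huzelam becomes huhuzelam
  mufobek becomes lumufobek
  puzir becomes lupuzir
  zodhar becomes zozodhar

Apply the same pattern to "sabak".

"sabak" has last vowel 'a'. The stems whose last vowel is 'a' (zodhar → zozodhar, huzelam → huhuzelam, tugar → tutugar) repeat the first consonant+vowel as a prefix.
The other patterns: stems whose last vowel is 'u' delete the last vowel and add -ovi; stems whose last vowel is 'e' or 'i' add the prefix lu-.
So sabak → sasabak.

sasabak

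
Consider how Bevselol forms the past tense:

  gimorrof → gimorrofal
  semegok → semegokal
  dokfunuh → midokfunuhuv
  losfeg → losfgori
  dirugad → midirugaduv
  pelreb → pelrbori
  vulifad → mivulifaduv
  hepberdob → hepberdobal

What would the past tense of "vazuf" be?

pelreb and hepberdob both end in -b yet inflect differently (pelrbori, hepberdobal), so the final letter is not what conditions the rule; the last vowel is.
"vazuf" has last vowel 'u'. The one such stem in the data (dokfunuh → midokfunuhuv) adds mi- … -uv around the stem, so the same rule applies.
So vazuf → mivazufuv.

mivazufuv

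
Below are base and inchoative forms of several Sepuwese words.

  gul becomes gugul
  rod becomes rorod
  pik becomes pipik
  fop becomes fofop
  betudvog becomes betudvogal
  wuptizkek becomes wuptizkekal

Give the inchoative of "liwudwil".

liwudwilal

pik and wuptizkek both end in -k yet inflect differently (pipik, wuptizkekal), so the final letter is not what conditions the rule; the number of vowels is.
"liwudwil" has 3 vowels. The stems with 3 vowels (betudvog → betudvogal, wuptizkek → wuptizkekal) add -al.
The other pattern: stems with 1 vowel repeat the first consonant+vowel as a prefix.
So liwudwil → liwudwilal.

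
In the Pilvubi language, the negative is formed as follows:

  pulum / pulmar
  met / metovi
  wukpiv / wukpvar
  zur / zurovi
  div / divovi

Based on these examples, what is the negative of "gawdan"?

div and wukpiv both end in -v yet inflect differently (divovi, wukpvar), so the final letter is not what conditions the rule; the number of vowels is.
"gawdan" has 2 vowels. The stems with 2 vowels (pulum → pulmar, wukpiv → wukpvar) delete the last vowel and add -ar.
So gawdan → gawdnar.

gawdnar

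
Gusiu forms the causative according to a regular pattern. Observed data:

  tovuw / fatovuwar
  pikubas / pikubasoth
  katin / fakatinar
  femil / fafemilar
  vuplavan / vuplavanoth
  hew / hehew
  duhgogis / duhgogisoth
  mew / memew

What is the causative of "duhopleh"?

duhoplehoth

"duhopleh" has 3 vowels. The stems with 3 vowels (pikubas → pikubasoth, vuplavan → vuplavanoth, duhgogis → duhgogisoth) add -oth.
So duhopleh → duhoplehoth.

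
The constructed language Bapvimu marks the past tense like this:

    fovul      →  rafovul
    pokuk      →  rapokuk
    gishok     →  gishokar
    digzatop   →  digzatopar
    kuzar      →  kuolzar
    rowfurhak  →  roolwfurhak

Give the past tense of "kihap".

kiolhap

pokuk and gishok both end in -k yet inflect differently (rapokuk, gishokar), so the final letter is not what conditions the rule; the last vowel is.
"kihap" has last vowel 'a'. The stems whose last vowel is 'a' (kuzar → kuolzar, rowfurhak → roolwfurhak) insert -ol- after the first vowel.
So kihap → kiolhap.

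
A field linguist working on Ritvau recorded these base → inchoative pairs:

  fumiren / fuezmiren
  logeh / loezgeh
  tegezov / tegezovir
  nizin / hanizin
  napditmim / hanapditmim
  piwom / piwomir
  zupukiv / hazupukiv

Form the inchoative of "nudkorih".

nizin and fumiren both end in -n yet inflect differently (hanizin, fuezmiren), so the final letter is not what conditions the rule; the last vowel is.
"nudkorih" has last vowel 'i'. The stems whose last vowel is 'i' (zupukiv → hazupukiv, nizin → hanizin, napditmim → hanapditmim) add the prefix ha-.
So nudkorih → hanudkorih.

hanudkorih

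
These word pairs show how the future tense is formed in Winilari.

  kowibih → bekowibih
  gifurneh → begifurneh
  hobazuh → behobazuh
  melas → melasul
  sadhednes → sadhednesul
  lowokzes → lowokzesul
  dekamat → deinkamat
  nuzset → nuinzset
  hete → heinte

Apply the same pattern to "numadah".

benumadah

gifurneh and sadhednes both have last vowel 'e' yet inflect differently (begifurneh, sadhednesul), so the last vowel is not what conditions the rule; the final letter is.
"numadah" ends in -h. The stems ending in -h (kowibih → bekowibih, gifurneh → begifurneh, hobazuh → behobazuh) add the prefix be-.
The other patterns: stems ending in -s add -ul; stems ending in -e or -t insert -in- after the first vowel.
So numadah → benumadah.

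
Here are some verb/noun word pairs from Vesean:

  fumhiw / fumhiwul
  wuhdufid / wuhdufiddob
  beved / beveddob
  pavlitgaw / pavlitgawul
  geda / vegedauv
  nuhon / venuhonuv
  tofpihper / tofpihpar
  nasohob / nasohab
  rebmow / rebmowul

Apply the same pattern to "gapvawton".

vegapvawtonuv

tofpihper and beved both have last vowel 'e' yet inflect differently (tofpihpar, beveddob), so the last vowel is not what conditions the rule; the final letter is.
"gapvawton" ends in -n. The one such stem in the data (nuhon → venuhonuv) adds ve- … -uv around the stem, so the same rule applies.
The other patterns: stems ending in -b or -r change the last vowel to 'a'; stems ending in -d double the final consonant and add -ob; stems ending in -w add -ul.
So gapvawton → vegapvawtonuv.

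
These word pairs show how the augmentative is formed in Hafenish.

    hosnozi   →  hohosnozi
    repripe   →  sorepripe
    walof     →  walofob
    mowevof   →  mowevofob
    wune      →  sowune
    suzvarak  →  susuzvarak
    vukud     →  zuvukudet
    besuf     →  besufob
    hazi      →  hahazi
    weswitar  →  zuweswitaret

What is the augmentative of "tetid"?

"tetid" ends in -d. The one such stem in the data (vukud → zuvukudet) adds zu- … -et around the stem, so the same rule applies.
So tetid → zutetidet.

zutetidet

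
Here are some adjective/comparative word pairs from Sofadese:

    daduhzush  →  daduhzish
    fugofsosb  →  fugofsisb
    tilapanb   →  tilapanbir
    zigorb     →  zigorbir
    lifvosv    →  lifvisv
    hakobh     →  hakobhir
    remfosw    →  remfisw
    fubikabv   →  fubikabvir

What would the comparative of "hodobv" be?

fugofsosb and zigorb both end in -b yet inflect differently (fugofsisb, zigorbir), so the final letter is not what conditions the rule; the second-to-last letter is.
"hodobv" has second-to-last letter 'b'. The stems whose second-to-last letter is 'b' (fubikabv → fubikabvir, hakobh → hakobhir) add -ir.
So hodobv → hodobvir.

hodobvir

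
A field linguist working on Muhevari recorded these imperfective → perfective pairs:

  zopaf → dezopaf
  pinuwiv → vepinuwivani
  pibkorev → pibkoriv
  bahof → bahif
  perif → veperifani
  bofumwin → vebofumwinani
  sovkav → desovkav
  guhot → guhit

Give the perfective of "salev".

saliv

perif and zopaf both end in -f yet inflect differently (veperifani, dezopaf), so the final letter is not what conditions the rule; the last vowel is.
"salev" has last vowel 'e'. The one such stem in the data (pibkorev → pibkoriv) changes the last vowel to 'i' (as do guhot, bahof), so the same rule applies.
The other patterns: stems whose last vowel is 'i' add ve- … -ani around the stem; stems whose last vowel is 'a' add the prefix de-.
So salev → saliv.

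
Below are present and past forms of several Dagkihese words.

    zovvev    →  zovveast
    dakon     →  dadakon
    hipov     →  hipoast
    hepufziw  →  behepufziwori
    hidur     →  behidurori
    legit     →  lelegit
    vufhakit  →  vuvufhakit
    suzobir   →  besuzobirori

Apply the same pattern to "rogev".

rogeast

hipov and dakon both have last vowel 'o' yet inflect differently (hipoast, dadakon), so the last vowel is not what conditions the rule; the final letter is.
"rogev" ends in -v. The stems ending in -v (hipov → hipoast, zovvev → zovveast) drop the final letter and add -ast.
The other patterns: stems ending in -n or -t repeat the first consonant+vowel as a prefix; stems ending in -r or -w add be- … -ori around the stem.
So rogev → rogeast.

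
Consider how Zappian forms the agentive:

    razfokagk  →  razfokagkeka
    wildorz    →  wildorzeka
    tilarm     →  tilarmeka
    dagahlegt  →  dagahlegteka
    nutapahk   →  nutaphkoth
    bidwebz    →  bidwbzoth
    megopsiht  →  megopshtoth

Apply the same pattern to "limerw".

limerweka

nutapahk and razfokagk both end in -k yet inflect differently (nutaphkoth, razfokagkeka), so the final letter is not what conditions the rule; the second-to-last letter is.
"limerw" has second-to-last letter 'r'. The stems whose second-to-last letter is 'r' (tilarm → tilarmeka, wildorz → wildorzeka) add -eka.
The other pattern: stems whose second-to-last letter is 'b' or 'h' delete the last vowel and add -oth.
So limerw → limerweka.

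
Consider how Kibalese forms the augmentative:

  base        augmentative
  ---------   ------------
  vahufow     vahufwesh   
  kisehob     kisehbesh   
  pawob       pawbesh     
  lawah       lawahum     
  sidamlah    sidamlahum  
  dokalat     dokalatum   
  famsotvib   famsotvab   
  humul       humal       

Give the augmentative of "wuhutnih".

wuhutnah

kisehob and famsotvib both end in -b yet inflect differently (kisehbesh, famsotvab), so the final letter is not what conditions the rule; the last vowel is.
"wuhutnih" has last vowel 'i'. The one such stem in the data (famsotvib → famsotvab) changes the last vowel to 'a' (as does humul), so the same rule applies.
So wuhutnih → wuhutnah.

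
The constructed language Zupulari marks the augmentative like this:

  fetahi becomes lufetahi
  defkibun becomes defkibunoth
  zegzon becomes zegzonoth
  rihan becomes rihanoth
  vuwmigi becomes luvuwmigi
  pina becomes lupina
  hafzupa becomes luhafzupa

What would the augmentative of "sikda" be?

rihan and pina both have last vowel 'a' yet inflect differently (rihanoth, lupina), so the last vowel is not what conditions the rule; the final letter is.
"sikda" ends in -a. The stems ending in -a (pina → lupina, hafzupa → luhafzupa) add the prefix lu-.
So sikda → lusikda.

lusikda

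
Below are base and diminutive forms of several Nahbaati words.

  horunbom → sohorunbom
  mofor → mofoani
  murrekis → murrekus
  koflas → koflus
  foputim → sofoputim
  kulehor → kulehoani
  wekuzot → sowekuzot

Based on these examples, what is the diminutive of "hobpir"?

murrekis and foputim both have last vowel 'i' yet inflect differently (murrekus, sofoputim), so the last vowel is not what conditions the rule; the final letter is.
"hobpir" ends in -r. The stems ending in -r (mofor → mofoani, kulehor → kulehoani) drop the final letter and add -ani.
The other patterns: stems ending in -s change the last vowel to 'u'; stems ending in -m or -t add the prefix so-.
So hobpir → hobpiani.

hobpiani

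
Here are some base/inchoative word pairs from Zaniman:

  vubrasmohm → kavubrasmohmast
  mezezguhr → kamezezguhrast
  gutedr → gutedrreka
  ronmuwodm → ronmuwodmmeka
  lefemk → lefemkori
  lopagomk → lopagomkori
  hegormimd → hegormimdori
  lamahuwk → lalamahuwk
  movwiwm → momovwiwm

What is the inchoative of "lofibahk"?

kalofibahkast

mezezguhr and gutedr both end in -r yet inflect differently (kamezezguhrast, gutedrreka), so the final letter is not what conditions the rule; the second-to-last letter is.
"lofibahk" has second-to-last letter 'h'. The stems whose second-to-last letter is 'h' (vubrasmohm → kavubrasmohmast, mezezguhr → kamezezguhrast) add ka- … -ast around the stem.
So lofibahk → kalofibahkast.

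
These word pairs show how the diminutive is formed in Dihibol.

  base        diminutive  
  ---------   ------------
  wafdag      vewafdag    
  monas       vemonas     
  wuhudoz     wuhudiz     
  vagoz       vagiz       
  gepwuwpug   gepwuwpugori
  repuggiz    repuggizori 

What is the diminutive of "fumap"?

"fumap" has last vowel 'a'. The stems whose last vowel is 'a' (wafdag → vewafdag, monas → vemonas) add the prefix ve-.
The other patterns: stems whose last vowel is 'o' change the last vowel to 'i'; stems whose last vowel is 'i' or 'u' add -ori.
So fumap → vefumap.

vefumap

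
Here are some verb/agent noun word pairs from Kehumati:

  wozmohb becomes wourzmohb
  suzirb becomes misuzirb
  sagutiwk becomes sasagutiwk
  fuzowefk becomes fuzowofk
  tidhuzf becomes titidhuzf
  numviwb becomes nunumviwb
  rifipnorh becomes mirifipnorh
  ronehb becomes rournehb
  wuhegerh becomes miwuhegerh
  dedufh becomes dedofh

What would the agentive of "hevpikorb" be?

dedufh and wuhegerh both end in -h yet inflect differently (dedofh, miwuhegerh), so the final letter is not what conditions the rule; the second-to-last letter is.
"hevpikorb" has second-to-last letter 'r'. The stems whose second-to-last letter is 'r' (wuhegerh → miwuhegerh, suzirb → misuzirb, rifipnorh → mirifipnorh) add the prefix mi-.
So hevpikorb → mihevpikorb.

mihevpikorb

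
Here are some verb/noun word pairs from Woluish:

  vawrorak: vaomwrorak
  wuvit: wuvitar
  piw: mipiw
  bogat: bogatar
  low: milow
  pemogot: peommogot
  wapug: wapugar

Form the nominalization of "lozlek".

"lozlek" has 2 vowels. The stems with 2 vowels (wuvit → wuvitar, bogat → bogatar, wapug → wapugar) add -ar.
The other patterns: stems with 1 vowel add the prefix mi-; stems with 3 vowels insert -om- after the first vowel.
So lozlek → lozlekar.

lozlekar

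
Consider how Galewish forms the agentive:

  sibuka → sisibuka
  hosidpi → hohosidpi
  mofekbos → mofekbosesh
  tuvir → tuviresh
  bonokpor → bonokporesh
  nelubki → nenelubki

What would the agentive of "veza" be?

veveza

"veza" ends in a vowel. The stems ending in a vowel (sibuka → sisibuka, nelubki → nenelubki, hosidpi → hohosidpi) repeat the first consonant+vowel as a prefix.
So veza → veveza.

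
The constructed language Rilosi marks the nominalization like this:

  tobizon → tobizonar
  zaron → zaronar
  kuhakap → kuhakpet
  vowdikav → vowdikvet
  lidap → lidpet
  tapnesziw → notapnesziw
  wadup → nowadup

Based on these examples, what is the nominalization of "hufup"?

kuhakap and wadup both end in -p yet inflect differently (kuhakpet, nowadup), so the final letter is not what conditions the rule; the last vowel is.
"hufup" has last vowel 'u'. The one such stem in the data (wadup → nowadup) adds the prefix no-, so the same rule applies.
The other patterns: stems whose last vowel is 'o' add -ar; stems whose last vowel is 'a' delete the last vowel and add -et.
So hufup → nohufup.

nohufup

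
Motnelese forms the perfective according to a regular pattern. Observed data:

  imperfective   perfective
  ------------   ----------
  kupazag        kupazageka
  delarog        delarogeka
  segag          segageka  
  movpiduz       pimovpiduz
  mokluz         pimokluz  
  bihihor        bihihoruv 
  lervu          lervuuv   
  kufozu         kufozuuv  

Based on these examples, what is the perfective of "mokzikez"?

delarog and bihihor both have last vowel 'o' yet inflect differently (delarogeka, bihihoruv), so the last vowel is not what conditions the rule; the final letter is.
"mokzikez" ends in -z. The stems ending in -z (movpiduz → pimovpiduz, mokluz → pimokluz) add the prefix pi-.
The other patterns: stems ending in -g add -eka; stems ending in -r or -u add -uv.
So mokzikez → pimokzikez.

pimokzikez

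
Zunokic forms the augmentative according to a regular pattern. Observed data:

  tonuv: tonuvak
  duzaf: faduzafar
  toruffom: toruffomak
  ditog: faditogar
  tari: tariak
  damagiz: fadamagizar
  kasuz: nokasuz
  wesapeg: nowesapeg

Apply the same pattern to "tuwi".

tuwiak

damagiz and kasuz both end in -z yet inflect differently (fadamagizar, nokasuz), so the final letter is not what conditions the rule; the first letter is.
"tuwi" begins with t-. The stems beginning with t- (tonuv → tonuvak, toruffom → toruffomak, tari → tariak) add -ak.
The other patterns: stems beginning with d- add fa- … -ar around the stem; stems beginning with k- or w- add the prefix no-.
So tuwi → tuwiak.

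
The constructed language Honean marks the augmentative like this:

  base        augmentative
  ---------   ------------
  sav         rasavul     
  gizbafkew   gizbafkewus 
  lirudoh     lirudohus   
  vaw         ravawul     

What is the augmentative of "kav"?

rakavul

gizbafkew and vaw both end in -w yet inflect differently (gizbafkewus, ravawul), so the final letter is not what conditions the rule; the number of vowels is.
"kav" has 1 vowel. The stems with 1 vowel (sav → rasavul, vaw → ravawul) add ra- … -ul around the stem.
So kav → rakavul.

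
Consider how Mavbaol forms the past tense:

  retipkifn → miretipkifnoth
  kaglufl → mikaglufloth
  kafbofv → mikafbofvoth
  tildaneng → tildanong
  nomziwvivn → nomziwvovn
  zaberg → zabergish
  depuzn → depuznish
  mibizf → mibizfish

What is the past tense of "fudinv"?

"fudinv" has second-to-last letter 'n'. The one such stem in the data (tildaneng → tildanong) changes the last vowel to 'o' (as does nomziwvivn), so the same rule applies.
The other patterns: stems whose second-to-last letter is 'f' add mi- … -oth around the stem; stems whose second-to-last letter is 'r' or 'z' add -ish.
So fudinv → fudonv.

fudonv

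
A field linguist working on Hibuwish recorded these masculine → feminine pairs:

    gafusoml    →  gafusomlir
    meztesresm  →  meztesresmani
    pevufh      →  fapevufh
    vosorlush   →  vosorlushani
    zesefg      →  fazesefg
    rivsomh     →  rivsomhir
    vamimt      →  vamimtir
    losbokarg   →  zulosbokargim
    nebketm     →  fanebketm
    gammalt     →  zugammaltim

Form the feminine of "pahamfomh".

pahamfomhir

meztesresm and nebketm both end in -m yet inflect differently (meztesresmani, fanebketm), so the final letter is not what conditions the rule; the second-to-last letter is.
"pahamfomh" has second-to-last letter 'm'. The stems whose second-to-last letter is 'm' (vamimt → vamimtir, rivsomh → rivsomhir, gafusoml → gafusomlir) add -ir.
The other patterns: stems whose second-to-last letter is 's' add -ani; stems whose second-to-last letter is 'f' or 't' add the prefix fa-; stems whose second-to-last letter is 'l' or 'r' add zu- … -im around the stem.
So pahamfomh → pahamfomhir.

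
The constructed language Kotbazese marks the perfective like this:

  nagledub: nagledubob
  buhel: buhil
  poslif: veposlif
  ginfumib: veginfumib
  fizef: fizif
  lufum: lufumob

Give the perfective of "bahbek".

bahbik

"bahbek" has last vowel 'e'. The stems whose last vowel is 'e' (buhel → buhil, fizef → fizif) change the last vowel to 'i'.
The other patterns: stems whose last vowel is 'u' add -ob; stems whose last vowel is 'i' add the prefix ve-.
So bahbek → bahbik.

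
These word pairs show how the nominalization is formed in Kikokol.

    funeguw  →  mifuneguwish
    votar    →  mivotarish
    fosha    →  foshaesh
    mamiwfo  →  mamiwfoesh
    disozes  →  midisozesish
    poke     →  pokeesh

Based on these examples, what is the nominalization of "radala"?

radalaesh

fosha and votar both have last vowel 'a' yet inflect differently (foshaesh, mivotarish), so the last vowel is not what conditions the rule; whether the stem ends in a vowel or a consonant is.
"radala" ends in a vowel. The stems ending in a vowel (fosha → foshaesh, poke → pokeesh, mamiwfo → mamiwfoesh) add -esh.
The other pattern: stems ending in a consonant add mi- … -ish around the stem.
So radala → radalaesh.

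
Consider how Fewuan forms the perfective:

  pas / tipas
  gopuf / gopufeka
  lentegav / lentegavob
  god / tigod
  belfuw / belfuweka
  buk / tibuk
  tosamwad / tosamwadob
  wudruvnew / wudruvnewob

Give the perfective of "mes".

times

belfuw and wudruvnew both end in -w yet inflect differently (belfuweka, wudruvnewob), so the final letter is not what conditions the rule; the number of vowels is.
"mes" has 1 vowel. The stems with 1 vowel (buk → tibuk, god → tigod, pas → tipas) add the prefix ti-.
The other patterns: stems with 2 vowels add -eka; stems with 3 vowels add -ob.
So mes → times.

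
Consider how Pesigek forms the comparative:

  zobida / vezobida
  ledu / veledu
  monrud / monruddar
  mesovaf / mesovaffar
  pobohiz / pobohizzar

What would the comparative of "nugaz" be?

nugazzar

ledu and monrud both have last vowel 'u' yet inflect differently (veledu, monruddar), so the last vowel is not what conditions the rule; whether the stem ends in a vowel or a consonant is.
"nugaz" ends in a consonant. The stems ending in a consonant (monrud → monruddar, mesovaf → mesovaffar, pobohiz → pobohizzar) double the final consonant and add -ar.
The other pattern: stems ending in a vowel add the prefix ve-.
So nugaz → nugazzar.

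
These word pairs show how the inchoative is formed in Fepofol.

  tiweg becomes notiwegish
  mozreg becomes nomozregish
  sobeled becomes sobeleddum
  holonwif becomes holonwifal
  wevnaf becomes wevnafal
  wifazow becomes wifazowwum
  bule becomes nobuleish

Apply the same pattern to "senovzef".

senovzefal

sobeled and tiweg both have last vowel 'e' yet inflect differently (sobeleddum, notiwegish), so the last vowel is not what conditions the rule; the final letter is.
"senovzef" ends in -f. The stems ending in -f (holonwif → holonwifal, wevnaf → wevnafal) add -al.
So senovzef → senovzefal.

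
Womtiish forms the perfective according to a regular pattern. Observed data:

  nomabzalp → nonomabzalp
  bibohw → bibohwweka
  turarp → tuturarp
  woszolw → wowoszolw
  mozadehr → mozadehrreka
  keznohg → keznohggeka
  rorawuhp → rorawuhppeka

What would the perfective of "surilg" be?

susurilg

"surilg" has second-to-last letter 'l'. The stems whose second-to-last letter is 'l' (nomabzalp → nonomabzalp, woszolw → wowoszolw) repeat the first consonant+vowel as a prefix.
So surilg → susurilg.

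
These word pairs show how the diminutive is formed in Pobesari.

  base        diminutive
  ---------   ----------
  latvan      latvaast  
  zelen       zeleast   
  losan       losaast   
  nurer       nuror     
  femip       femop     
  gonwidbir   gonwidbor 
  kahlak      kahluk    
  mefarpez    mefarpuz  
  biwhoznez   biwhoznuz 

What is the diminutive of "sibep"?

"sibep" ends in -p. The one such stem in the data (femip → femop) changes the last vowel to 'o' (as do nurer, gonwidbir), so the same rule applies.
The other patterns: stems ending in -n drop the final letter and add -ast; stems ending in -k or -z change the last vowel to 'u'.
So sibep → sibop.

sibop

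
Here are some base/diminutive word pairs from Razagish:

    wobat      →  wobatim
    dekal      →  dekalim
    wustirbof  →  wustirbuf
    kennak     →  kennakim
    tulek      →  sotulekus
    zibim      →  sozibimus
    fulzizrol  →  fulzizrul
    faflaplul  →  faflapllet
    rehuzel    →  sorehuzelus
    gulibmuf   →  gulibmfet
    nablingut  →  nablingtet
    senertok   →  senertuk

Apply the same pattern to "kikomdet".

"kikomdet" has last vowel 'e'. The stems whose last vowel is 'e' (rehuzel → sorehuzelus, tulek → sotulekus) add so- … -us around the stem.
So kikomdet → sokikomdetus.

sokikomdetus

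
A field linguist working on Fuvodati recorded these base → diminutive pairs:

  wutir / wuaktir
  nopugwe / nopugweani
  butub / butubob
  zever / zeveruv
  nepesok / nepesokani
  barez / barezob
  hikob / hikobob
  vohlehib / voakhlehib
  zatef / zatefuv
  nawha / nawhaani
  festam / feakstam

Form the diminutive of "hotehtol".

hotehtolob

hikob and vohlehib both end in -b yet inflect differently (hikobob, voakhlehib), so the final letter is not what conditions the rule; the first letter is.
"hotehtol" begins with h-. The one such stem in the data (hikob → hikobob) adds -ob, so the same rule applies.
The other patterns: stems beginning with n- add -ani; stems beginning with z- add -uv; stems beginning with f-, v- or w- insert -ak- after the first vowel.
So hotehtol → hotehtolob.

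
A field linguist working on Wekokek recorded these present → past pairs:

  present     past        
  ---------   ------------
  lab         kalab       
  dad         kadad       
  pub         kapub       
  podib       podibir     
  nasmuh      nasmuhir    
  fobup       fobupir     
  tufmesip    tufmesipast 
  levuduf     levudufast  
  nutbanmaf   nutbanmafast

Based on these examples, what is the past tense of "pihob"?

pihobir

lab and podib both end in -b yet inflect differently (kalab, podibir), so the final letter is not what conditions the rule; the number of vowels is.
"pihob" has 2 vowels. The stems with 2 vowels (podib → podibir, nasmuh → nasmuhir, fobup → fobupir) add -ir.
The other patterns: stems with 1 vowel add the prefix ka-; stems with 3 vowels add -ast.
So pihob → pihobir.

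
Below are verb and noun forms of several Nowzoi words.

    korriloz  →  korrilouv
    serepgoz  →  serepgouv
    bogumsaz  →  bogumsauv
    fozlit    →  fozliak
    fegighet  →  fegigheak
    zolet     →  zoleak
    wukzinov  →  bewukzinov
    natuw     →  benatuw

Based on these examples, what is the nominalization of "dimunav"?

bedimunav

"dimunav" ends in -v. The one such stem in the data (wukzinov → bewukzinov) adds the prefix be-, so the same rule applies.
The other patterns: stems ending in -z drop the final letter and add -uv; stems ending in -t drop the final letter and add -ak.
So dimunav → bedimunav.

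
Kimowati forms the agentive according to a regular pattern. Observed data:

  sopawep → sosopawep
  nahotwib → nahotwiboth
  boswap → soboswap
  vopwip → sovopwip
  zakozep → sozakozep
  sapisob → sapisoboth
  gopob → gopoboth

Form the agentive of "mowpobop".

nahotwib and vopwip both have last vowel 'i' yet inflect differently (nahotwiboth, sovopwip), so the last vowel is not what conditions the rule; the final letter is.
"mowpobop" ends in -p. The stems ending in -p (zakozep → sozakozep, boswap → soboswap, sopawep → sosopawep) add the prefix so-.
So mowpobop → somowpobop.

somowpobop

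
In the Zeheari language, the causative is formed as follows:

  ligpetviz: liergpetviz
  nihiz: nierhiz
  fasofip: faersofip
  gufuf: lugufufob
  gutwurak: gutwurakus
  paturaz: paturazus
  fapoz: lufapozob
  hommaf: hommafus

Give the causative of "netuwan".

paturaz and nihiz both end in -z yet inflect differently (paturazus, nierhiz), so the final letter is not what conditions the rule; the last vowel is.
"netuwan" has last vowel 'a'. The stems whose last vowel is 'a' (paturaz → paturazus, hommaf → hommafus, gutwurak → gutwurakus) add -us.
So netuwan → netuwanus.

netuwanus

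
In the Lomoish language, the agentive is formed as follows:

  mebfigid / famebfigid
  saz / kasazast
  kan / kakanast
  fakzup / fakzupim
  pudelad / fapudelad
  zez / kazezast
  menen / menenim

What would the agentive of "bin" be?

kabinast

kan and menen both end in -n yet inflect differently (kakanast, menenim), so the final letter is not what conditions the rule; the number of vowels is.
"bin" has 1 vowel. The stems with 1 vowel (kan → kakanast, saz → kasazast, zez → kazezast) add ka- … -ast around the stem.
The other patterns: stems with 2 vowels add -im; stems with 3 vowels add the prefix fa-.
So bin → kabinast.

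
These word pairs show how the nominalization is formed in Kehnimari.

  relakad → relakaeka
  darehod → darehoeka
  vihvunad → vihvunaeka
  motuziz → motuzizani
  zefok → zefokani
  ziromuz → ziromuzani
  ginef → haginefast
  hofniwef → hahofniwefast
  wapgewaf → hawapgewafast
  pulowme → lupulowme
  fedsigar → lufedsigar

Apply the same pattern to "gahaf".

hagahafast

darehod and zefok both have last vowel 'o' yet inflect differently (darehoeka, zefokani), so the last vowel is not what conditions the rule; the final letter is.
"gahaf" ends in -f. The stems ending in -f (ginef → haginefast, hofniwef → hahofniwefast, wapgewaf → hawapgewafast) add ha- … -ast around the stem.
The other patterns: stems ending in -d drop the final letter and add -eka; stems ending in -k or -z add -ani; stems ending in -e or -r add the prefix lu-.
So gahaf → hagahafast.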